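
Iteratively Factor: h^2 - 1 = (h - 1)*(h + 1)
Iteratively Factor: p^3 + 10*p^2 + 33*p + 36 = (p + 3)*(p^2 + 7*p + 12) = (p + 3)*(p + 4)*(p + 3)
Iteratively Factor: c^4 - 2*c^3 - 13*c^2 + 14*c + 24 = (c - 2)*(c^3 - 13*c - 12) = (c - 2)*(c + 1)*(c^2 - c - 12) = (c - 2)*(c + 1)*(c + 3)*(c - 4)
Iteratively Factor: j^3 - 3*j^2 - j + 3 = (j - 3)*(j^2 - 1) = (j - 3)*(j + 1)*(j - 1)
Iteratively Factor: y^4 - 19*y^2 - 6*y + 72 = (y - 4)*(y^3 + 4*y^2 - 3*y - 18) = (y - 4)*(y + 3)*(y^2 + y - 6) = (y - 4)*(y + 3)^2*(y - 2)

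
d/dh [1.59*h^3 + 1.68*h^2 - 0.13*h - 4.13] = 4.77*h^2 + 3.36*h - 0.13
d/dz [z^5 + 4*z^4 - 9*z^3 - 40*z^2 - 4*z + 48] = 5*z^4 + 16*z^3 - 27*z^2 - 80*z - 4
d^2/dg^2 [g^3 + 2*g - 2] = 6*g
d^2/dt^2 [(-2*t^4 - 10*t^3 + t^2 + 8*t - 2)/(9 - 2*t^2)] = 2*(8*t^6 - 108*t^4 + 148*t^3 + 942*t^2 + 1998*t - 45)/(8*t^6 - 108*t^4 + 486*t^2 - 729)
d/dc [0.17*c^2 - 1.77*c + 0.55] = 0.34*c - 1.77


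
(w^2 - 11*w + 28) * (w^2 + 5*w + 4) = w^4 - 6*w^3 - 23*w^2 + 96*w + 112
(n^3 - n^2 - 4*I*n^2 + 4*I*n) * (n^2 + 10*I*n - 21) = n^5 - n^4 + 6*I*n^4 + 19*n^3 - 6*I*n^3 - 19*n^2 + 84*I*n^2 - 84*I*n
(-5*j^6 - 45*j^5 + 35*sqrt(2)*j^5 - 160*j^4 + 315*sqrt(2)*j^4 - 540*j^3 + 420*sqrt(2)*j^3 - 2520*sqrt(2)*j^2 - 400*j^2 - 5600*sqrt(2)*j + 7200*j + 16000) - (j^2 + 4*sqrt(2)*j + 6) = -5*j^6 - 45*j^5 + 35*sqrt(2)*j^5 - 160*j^4 + 315*sqrt(2)*j^4 - 540*j^3 + 420*sqrt(2)*j^3 - 2520*sqrt(2)*j^2 - 401*j^2 - 5604*sqrt(2)*j + 7200*j + 15994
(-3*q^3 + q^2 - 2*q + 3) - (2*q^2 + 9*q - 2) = -3*q^3 - q^2 - 11*q + 5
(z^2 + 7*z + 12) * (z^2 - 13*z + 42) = z^4 - 6*z^3 - 37*z^2 + 138*z + 504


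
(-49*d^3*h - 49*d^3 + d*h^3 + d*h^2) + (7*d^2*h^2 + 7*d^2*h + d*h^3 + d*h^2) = -49*d^3*h - 49*d^3 + 7*d^2*h^2 + 7*d^2*h + 2*d*h^3 + 2*d*h^2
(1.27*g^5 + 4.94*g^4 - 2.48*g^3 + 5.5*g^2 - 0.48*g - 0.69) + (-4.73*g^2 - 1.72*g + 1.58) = 1.27*g^5 + 4.94*g^4 - 2.48*g^3 + 0.77*g^2 - 2.2*g + 0.89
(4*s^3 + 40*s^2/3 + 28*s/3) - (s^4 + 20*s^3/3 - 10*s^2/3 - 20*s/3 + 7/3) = -s^4 - 8*s^3/3 + 50*s^2/3 + 16*s - 7/3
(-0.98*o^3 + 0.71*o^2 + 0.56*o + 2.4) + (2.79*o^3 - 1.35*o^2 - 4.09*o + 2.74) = 1.81*o^3 - 0.64*o^2 - 3.53*o + 5.14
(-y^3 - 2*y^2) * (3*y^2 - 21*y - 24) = -3*y^5 + 15*y^4 + 66*y^3 + 48*y^2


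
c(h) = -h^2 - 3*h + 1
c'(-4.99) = 6.98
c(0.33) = -0.10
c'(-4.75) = 6.50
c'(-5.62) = 8.24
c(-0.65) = 2.53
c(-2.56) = 2.13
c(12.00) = -179.00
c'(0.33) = -3.66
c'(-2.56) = 2.12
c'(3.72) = -10.44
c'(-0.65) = -1.70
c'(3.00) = -9.00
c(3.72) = -24.00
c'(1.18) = -5.36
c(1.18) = -3.93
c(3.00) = -17.00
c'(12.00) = -27.00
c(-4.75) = -7.31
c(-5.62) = -13.72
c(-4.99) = -8.93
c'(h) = -2*h - 3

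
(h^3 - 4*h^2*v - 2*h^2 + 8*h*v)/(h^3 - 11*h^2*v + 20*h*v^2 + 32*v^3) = h*(2 - h)/(-h^2 + 7*h*v + 8*v^2)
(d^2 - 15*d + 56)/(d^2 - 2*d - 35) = (d - 8)/(d + 5)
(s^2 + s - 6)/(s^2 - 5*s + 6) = (s + 3)/(s - 3)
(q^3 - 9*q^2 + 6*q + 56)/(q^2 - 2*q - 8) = q - 7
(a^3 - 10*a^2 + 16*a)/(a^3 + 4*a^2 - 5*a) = (a^2 - 10*a + 16)/(a^2 + 4*a - 5)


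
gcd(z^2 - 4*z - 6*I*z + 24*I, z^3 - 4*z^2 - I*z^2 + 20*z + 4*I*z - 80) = z - 4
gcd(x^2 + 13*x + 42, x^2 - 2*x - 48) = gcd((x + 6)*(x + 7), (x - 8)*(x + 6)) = x + 6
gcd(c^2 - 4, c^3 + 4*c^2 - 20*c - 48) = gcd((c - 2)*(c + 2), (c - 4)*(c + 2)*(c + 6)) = c + 2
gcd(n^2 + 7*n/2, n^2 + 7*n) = n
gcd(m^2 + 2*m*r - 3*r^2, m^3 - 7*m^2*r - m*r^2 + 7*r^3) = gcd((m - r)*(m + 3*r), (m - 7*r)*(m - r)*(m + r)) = -m + r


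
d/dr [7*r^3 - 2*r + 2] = 21*r^2 - 2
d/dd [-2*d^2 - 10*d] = -4*d - 10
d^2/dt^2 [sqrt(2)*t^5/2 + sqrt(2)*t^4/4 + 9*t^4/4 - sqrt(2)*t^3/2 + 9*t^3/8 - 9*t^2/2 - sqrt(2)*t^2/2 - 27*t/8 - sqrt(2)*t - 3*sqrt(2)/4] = 10*sqrt(2)*t^3 + 3*sqrt(2)*t^2 + 27*t^2 - 3*sqrt(2)*t + 27*t/4 - 9 - sqrt(2)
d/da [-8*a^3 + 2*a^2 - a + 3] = -24*a^2 + 4*a - 1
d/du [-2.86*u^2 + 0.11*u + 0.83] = 0.11 - 5.72*u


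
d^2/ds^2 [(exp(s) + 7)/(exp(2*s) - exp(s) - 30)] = (exp(4*s) + 29*exp(3*s) + 159*exp(2*s) + 817*exp(s) + 690)*exp(s)/(exp(6*s) - 3*exp(5*s) - 87*exp(4*s) + 179*exp(3*s) + 2610*exp(2*s) - 2700*exp(s) - 27000)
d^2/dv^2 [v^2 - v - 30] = 2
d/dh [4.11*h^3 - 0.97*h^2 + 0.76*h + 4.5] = 12.33*h^2 - 1.94*h + 0.76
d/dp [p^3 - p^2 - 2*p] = 3*p^2 - 2*p - 2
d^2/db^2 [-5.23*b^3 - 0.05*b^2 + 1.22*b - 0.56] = -31.38*b - 0.1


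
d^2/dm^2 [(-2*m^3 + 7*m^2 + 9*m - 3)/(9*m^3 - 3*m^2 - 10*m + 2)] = 2*(513*m^6 + 1647*m^5 - 81*m^4 + 235*m^3 + 3*m^2 + 30*m - 110)/(729*m^9 - 729*m^8 - 2187*m^7 + 2079*m^6 + 2106*m^5 - 1926*m^4 - 532*m^3 + 564*m^2 - 120*m + 8)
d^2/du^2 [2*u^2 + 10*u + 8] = 4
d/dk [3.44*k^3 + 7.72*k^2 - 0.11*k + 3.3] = 10.32*k^2 + 15.44*k - 0.11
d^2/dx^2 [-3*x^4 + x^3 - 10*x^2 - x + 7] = -36*x^2 + 6*x - 20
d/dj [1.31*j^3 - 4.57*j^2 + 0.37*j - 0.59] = 3.93*j^2 - 9.14*j + 0.37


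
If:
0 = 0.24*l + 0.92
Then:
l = -3.83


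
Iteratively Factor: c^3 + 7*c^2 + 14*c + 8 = (c + 4)*(c^2 + 3*c + 2) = (c + 1)*(c + 4)*(c + 2)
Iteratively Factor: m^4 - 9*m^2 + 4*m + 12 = (m - 2)*(m^3 + 2*m^2 - 5*m - 6) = (m - 2)^2*(m^2 + 4*m + 3) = (m - 2)^2*(m + 1)*(m + 3)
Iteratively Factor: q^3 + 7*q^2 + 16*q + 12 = (q + 2)*(q^2 + 5*q + 6) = (q + 2)*(q + 3)*(q + 2)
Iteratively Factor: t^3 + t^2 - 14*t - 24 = (t + 3)*(t^2 - 2*t - 8) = (t + 2)*(t + 3)*(t - 4)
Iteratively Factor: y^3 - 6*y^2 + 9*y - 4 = (y - 1)*(y^2 - 5*y + 4) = (y - 4)*(y - 1)*(y - 1)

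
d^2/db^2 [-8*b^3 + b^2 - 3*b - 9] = 2 - 48*b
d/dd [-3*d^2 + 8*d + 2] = 8 - 6*d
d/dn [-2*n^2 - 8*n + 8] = -4*n - 8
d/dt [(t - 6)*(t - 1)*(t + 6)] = 3*t^2 - 2*t - 36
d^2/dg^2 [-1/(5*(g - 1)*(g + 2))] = 2*(-(g - 1)^2 - (g - 1)*(g + 2) - (g + 2)^2)/(5*(g - 1)^3*(g + 2)^3)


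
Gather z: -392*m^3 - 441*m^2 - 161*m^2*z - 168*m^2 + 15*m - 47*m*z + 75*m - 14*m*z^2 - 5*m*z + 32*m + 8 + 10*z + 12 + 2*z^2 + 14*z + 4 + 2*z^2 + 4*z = -392*m^3 - 609*m^2 + 122*m + z^2*(4 - 14*m) + z*(-161*m^2 - 52*m + 28) + 24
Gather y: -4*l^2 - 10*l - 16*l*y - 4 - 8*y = -4*l^2 - 10*l + y*(-16*l - 8) - 4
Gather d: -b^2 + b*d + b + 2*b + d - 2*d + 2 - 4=-b^2 + 3*b + d*(b - 1) - 2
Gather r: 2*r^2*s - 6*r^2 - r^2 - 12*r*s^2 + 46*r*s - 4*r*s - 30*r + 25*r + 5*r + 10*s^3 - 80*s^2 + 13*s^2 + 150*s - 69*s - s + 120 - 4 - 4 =r^2*(2*s - 7) + r*(-12*s^2 + 42*s) + 10*s^3 - 67*s^2 + 80*s + 112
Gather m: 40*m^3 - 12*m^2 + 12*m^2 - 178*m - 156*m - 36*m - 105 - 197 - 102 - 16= 40*m^3 - 370*m - 420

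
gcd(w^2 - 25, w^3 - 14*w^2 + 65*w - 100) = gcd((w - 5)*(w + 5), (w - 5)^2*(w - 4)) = w - 5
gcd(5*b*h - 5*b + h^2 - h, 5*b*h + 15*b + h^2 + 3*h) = 5*b + h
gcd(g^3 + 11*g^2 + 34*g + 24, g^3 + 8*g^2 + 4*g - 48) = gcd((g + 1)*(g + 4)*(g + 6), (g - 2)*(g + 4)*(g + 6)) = g^2 + 10*g + 24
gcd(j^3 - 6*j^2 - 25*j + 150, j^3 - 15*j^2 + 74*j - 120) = j^2 - 11*j + 30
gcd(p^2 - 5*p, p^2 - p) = p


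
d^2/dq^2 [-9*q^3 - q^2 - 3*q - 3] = -54*q - 2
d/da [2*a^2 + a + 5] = 4*a + 1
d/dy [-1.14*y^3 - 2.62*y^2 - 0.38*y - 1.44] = -3.42*y^2 - 5.24*y - 0.38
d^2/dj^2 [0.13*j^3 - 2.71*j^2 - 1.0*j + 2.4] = 0.78*j - 5.42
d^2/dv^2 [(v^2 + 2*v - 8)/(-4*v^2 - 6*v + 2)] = (-2*v^3 + 90*v^2 + 132*v + 81)/(8*v^6 + 36*v^5 + 42*v^4 - 9*v^3 - 21*v^2 + 9*v - 1)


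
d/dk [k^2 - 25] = 2*k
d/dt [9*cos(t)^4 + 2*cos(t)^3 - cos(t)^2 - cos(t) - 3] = -(25*cos(t) + 3*cos(2*t) + 9*cos(3*t) + 2)*sin(t)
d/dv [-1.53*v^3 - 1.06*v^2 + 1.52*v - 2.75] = -4.59*v^2 - 2.12*v + 1.52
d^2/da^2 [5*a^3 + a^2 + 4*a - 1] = 30*a + 2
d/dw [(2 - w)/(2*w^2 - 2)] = (-w^2 + 2*w*(w - 2) + 1)/(2*(w^2 - 1)^2)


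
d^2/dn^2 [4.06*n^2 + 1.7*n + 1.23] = 8.12000000000000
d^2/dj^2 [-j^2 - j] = -2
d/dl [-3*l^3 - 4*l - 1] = -9*l^2 - 4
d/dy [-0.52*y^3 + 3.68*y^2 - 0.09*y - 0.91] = -1.56*y^2 + 7.36*y - 0.09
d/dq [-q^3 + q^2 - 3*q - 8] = -3*q^2 + 2*q - 3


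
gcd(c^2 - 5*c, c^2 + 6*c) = c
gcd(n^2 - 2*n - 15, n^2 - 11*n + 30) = n - 5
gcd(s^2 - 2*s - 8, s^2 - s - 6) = s + 2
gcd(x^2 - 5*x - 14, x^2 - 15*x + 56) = x - 7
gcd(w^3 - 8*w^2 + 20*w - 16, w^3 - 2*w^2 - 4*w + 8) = w^2 - 4*w + 4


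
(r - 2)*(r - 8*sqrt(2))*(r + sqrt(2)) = r^3 - 7*sqrt(2)*r^2 - 2*r^2 - 16*r + 14*sqrt(2)*r + 32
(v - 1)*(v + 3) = v^2 + 2*v - 3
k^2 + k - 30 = (k - 5)*(k + 6)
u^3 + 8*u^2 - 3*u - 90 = (u - 3)*(u + 5)*(u + 6)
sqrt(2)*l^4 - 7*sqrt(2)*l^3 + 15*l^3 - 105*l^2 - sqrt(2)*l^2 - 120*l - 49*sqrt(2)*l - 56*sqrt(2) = (l - 8)*(l + 1)*(l + 7*sqrt(2))*(sqrt(2)*l + 1)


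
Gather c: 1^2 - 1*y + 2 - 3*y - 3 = -4*y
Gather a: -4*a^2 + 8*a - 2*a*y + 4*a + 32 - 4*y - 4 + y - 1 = -4*a^2 + a*(12 - 2*y) - 3*y + 27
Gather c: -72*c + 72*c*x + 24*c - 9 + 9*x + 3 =c*(72*x - 48) + 9*x - 6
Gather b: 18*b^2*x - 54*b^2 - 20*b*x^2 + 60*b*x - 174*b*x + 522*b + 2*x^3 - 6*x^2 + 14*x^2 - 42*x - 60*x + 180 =b^2*(18*x - 54) + b*(-20*x^2 - 114*x + 522) + 2*x^3 + 8*x^2 - 102*x + 180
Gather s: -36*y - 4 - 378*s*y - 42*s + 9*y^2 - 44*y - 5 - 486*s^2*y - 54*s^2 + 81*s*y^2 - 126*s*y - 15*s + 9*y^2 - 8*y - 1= s^2*(-486*y - 54) + s*(81*y^2 - 504*y - 57) + 18*y^2 - 88*y - 10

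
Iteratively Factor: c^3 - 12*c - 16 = (c - 4)*(c^2 + 4*c + 4) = (c - 4)*(c + 2)*(c + 2)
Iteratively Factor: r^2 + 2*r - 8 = (r - 2)*(r + 4)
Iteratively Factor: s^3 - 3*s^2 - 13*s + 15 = (s - 5)*(s^2 + 2*s - 3) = (s - 5)*(s - 1)*(s + 3)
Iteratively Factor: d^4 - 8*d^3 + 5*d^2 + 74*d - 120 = (d - 5)*(d^3 - 3*d^2 - 10*d + 24) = (d - 5)*(d - 4)*(d^2 + d - 6) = (d - 5)*(d - 4)*(d + 3)*(d - 2)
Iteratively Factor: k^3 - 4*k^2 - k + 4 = (k - 1)*(k^2 - 3*k - 4) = (k - 1)*(k + 1)*(k - 4)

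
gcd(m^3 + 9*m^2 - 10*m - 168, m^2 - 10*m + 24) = m - 4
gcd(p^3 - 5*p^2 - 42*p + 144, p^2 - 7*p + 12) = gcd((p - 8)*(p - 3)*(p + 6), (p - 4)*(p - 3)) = p - 3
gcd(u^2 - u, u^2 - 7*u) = u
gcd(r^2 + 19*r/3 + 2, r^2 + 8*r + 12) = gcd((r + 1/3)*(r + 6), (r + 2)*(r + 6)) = r + 6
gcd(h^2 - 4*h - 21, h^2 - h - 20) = 1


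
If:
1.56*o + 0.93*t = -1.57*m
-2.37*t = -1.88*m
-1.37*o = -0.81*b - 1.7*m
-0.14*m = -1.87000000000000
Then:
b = -61.45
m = 13.36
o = -19.76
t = 10.60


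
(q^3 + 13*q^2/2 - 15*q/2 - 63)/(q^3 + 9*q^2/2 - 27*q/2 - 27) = (2*q + 7)/(2*q + 3)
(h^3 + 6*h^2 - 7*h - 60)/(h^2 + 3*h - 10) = (h^2 + h - 12)/(h - 2)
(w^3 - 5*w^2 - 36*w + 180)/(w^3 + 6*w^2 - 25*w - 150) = (w - 6)/(w + 5)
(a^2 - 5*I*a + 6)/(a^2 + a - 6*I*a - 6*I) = (a + I)/(a + 1)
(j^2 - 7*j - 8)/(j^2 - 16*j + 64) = (j + 1)/(j - 8)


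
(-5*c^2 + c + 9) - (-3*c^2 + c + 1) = 8 - 2*c^2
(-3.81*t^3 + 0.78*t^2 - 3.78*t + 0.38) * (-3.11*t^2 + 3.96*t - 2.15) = 11.8491*t^5 - 17.5134*t^4 + 23.0361*t^3 - 17.8276*t^2 + 9.6318*t - 0.817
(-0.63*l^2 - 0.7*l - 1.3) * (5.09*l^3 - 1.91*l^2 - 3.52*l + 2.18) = -3.2067*l^5 - 2.3597*l^4 - 3.0624*l^3 + 3.5736*l^2 + 3.05*l - 2.834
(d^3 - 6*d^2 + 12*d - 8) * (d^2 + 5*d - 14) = d^5 - d^4 - 32*d^3 + 136*d^2 - 208*d + 112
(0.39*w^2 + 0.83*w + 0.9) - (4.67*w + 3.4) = 0.39*w^2 - 3.84*w - 2.5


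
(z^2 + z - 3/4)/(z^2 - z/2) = (z + 3/2)/z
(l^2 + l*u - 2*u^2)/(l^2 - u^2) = (l + 2*u)/(l + u)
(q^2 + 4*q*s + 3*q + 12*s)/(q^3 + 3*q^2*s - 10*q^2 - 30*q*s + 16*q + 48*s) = (q^2 + 4*q*s + 3*q + 12*s)/(q^3 + 3*q^2*s - 10*q^2 - 30*q*s + 16*q + 48*s)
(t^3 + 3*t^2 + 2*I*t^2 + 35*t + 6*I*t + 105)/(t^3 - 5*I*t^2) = (t^2 + t*(3 + 7*I) + 21*I)/t^2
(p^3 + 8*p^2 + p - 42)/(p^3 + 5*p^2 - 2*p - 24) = (p + 7)/(p + 4)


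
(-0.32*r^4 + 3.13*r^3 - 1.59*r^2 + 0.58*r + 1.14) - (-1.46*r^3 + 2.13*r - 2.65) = -0.32*r^4 + 4.59*r^3 - 1.59*r^2 - 1.55*r + 3.79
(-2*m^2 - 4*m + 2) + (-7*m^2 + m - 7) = -9*m^2 - 3*m - 5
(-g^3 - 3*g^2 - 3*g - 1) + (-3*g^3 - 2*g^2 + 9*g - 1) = -4*g^3 - 5*g^2 + 6*g - 2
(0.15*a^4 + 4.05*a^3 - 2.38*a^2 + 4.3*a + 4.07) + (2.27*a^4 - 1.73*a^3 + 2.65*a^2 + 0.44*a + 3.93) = 2.42*a^4 + 2.32*a^3 + 0.27*a^2 + 4.74*a + 8.0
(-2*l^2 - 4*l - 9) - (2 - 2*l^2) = -4*l - 11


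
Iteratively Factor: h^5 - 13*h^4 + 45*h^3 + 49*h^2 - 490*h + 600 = (h - 5)*(h^4 - 8*h^3 + 5*h^2 + 74*h - 120) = (h - 5)^2*(h^3 - 3*h^2 - 10*h + 24) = (h - 5)^2*(h - 2)*(h^2 - h - 12) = (h - 5)^2*(h - 2)*(h + 3)*(h - 4)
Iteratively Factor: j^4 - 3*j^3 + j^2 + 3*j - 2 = (j - 2)*(j^3 - j^2 - j + 1) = (j - 2)*(j + 1)*(j^2 - 2*j + 1) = (j - 2)*(j - 1)*(j + 1)*(j - 1)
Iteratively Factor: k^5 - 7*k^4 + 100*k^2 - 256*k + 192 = (k + 4)*(k^4 - 11*k^3 + 44*k^2 - 76*k + 48) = (k - 4)*(k + 4)*(k^3 - 7*k^2 + 16*k - 12) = (k - 4)*(k - 3)*(k + 4)*(k^2 - 4*k + 4) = (k - 4)*(k - 3)*(k - 2)*(k + 4)*(k - 2)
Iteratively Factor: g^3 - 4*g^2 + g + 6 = (g - 3)*(g^2 - g - 2) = (g - 3)*(g + 1)*(g - 2)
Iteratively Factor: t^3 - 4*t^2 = (t - 4)*(t^2) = t*(t - 4)*(t)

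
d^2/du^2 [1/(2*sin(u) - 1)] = 2*(-sin(u) + cos(2*u) + 3)/(2*sin(u) - 1)^3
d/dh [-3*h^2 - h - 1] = -6*h - 1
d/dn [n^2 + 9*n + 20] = 2*n + 9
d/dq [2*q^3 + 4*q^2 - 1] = 2*q*(3*q + 4)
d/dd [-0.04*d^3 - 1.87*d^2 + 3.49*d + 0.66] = -0.12*d^2 - 3.74*d + 3.49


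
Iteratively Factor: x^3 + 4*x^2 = (x + 4)*(x^2) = x*(x + 4)*(x)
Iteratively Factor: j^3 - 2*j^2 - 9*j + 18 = (j - 3)*(j^2 + j - 6) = (j - 3)*(j - 2)*(j + 3)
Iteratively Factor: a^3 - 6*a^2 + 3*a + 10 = (a + 1)*(a^2 - 7*a + 10) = (a - 2)*(a + 1)*(a - 5)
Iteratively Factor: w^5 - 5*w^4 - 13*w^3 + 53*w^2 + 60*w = (w + 1)*(w^4 - 6*w^3 - 7*w^2 + 60*w) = (w - 5)*(w + 1)*(w^3 - w^2 - 12*w) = (w - 5)*(w + 1)*(w + 3)*(w^2 - 4*w) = (w - 5)*(w - 4)*(w + 1)*(w + 3)*(w)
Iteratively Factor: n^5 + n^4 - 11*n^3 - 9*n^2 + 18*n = (n + 2)*(n^4 - n^3 - 9*n^2 + 9*n) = n*(n + 2)*(n^3 - n^2 - 9*n + 9) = n*(n + 2)*(n + 3)*(n^2 - 4*n + 3) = n*(n - 3)*(n + 2)*(n + 3)*(n - 1)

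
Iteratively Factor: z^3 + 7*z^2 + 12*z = (z + 4)*(z^2 + 3*z) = z*(z + 4)*(z + 3)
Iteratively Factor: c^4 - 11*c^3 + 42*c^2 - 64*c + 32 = (c - 4)*(c^3 - 7*c^2 + 14*c - 8) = (c - 4)^2*(c^2 - 3*c + 2) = (c - 4)^2*(c - 1)*(c - 2)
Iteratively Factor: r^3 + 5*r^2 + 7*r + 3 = (r + 1)*(r^2 + 4*r + 3) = (r + 1)*(r + 3)*(r + 1)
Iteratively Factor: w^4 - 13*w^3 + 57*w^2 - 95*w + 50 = (w - 5)*(w^3 - 8*w^2 + 17*w - 10) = (w - 5)^2*(w^2 - 3*w + 2) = (w - 5)^2*(w - 1)*(w - 2)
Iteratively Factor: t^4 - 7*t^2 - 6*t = (t - 3)*(t^3 + 3*t^2 + 2*t) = t*(t - 3)*(t^2 + 3*t + 2) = t*(t - 3)*(t + 1)*(t + 2)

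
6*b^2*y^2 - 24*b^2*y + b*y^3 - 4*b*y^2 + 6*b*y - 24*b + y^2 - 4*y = (6*b + y)*(y - 4)*(b*y + 1)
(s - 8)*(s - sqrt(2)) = s^2 - 8*s - sqrt(2)*s + 8*sqrt(2)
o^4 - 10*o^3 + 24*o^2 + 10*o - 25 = (o - 5)^2*(o - 1)*(o + 1)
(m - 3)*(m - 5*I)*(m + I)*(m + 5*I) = m^4 - 3*m^3 + I*m^3 + 25*m^2 - 3*I*m^2 - 75*m + 25*I*m - 75*I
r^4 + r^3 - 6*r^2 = r^2*(r - 2)*(r + 3)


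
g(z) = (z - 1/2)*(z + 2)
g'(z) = 2*z + 3/2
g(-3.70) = 7.14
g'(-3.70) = -5.90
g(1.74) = 4.64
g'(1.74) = 4.98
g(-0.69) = -1.56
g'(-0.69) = 0.12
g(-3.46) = 5.78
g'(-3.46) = -5.42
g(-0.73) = -1.56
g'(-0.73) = 0.04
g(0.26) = -0.54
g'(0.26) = 2.02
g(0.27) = -0.52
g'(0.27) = 2.04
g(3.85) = 19.60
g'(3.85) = 9.20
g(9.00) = 93.50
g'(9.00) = 19.50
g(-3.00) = 3.50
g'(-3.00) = -4.50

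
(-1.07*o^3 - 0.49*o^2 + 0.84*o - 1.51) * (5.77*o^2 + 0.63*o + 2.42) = -6.1739*o^5 - 3.5014*o^4 + 1.9487*o^3 - 9.3693*o^2 + 1.0815*o - 3.6542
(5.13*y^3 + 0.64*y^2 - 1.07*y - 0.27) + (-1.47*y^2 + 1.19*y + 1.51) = 5.13*y^3 - 0.83*y^2 + 0.12*y + 1.24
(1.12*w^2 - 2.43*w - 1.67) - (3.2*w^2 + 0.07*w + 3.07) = -2.08*w^2 - 2.5*w - 4.74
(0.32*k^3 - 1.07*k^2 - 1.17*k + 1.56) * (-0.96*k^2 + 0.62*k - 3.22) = -0.3072*k^5 + 1.2256*k^4 - 0.5706*k^3 + 1.2224*k^2 + 4.7346*k - 5.0232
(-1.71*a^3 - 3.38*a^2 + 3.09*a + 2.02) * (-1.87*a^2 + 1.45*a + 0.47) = 3.1977*a^5 + 3.8411*a^4 - 11.483*a^3 - 0.8855*a^2 + 4.3813*a + 0.9494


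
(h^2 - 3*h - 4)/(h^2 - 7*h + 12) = (h + 1)/(h - 3)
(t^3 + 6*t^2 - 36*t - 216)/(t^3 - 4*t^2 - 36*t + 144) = (t + 6)/(t - 4)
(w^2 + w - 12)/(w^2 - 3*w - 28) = (w - 3)/(w - 7)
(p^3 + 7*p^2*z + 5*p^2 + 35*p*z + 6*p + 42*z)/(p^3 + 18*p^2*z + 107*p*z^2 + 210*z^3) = (p^2 + 5*p + 6)/(p^2 + 11*p*z + 30*z^2)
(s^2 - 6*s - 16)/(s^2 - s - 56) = (s + 2)/(s + 7)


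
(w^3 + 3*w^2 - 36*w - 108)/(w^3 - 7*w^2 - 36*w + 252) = (w + 3)/(w - 7)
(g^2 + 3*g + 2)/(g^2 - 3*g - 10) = (g + 1)/(g - 5)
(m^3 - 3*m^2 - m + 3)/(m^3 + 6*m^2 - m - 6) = (m - 3)/(m + 6)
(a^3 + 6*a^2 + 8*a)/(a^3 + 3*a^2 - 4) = a*(a + 4)/(a^2 + a - 2)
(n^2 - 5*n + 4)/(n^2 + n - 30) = (n^2 - 5*n + 4)/(n^2 + n - 30)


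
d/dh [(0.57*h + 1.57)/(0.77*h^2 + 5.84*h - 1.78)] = (0.4389*h^2 + 3.3288*h - (0.57*h + 1.57)*(1.54*h + 5.84) - 1.0146)/(0.77*h^2 + 5.84*h - 1.78)^2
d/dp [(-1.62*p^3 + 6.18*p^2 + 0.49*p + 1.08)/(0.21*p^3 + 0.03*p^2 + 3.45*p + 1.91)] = (2.22044604925031e-16*p^5 - 1.3464*p^4 - 11.3838*p^3 + 11.3433*p^2 + 23.5428*p - 2.7901)/(0.0441*p^6 + 0.0126*p^5 + 1.4499*p^4 + 1.0092*p^3 + 12.0171*p^2 + 13.179*p + 3.6481)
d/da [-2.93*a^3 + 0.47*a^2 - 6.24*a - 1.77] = -8.79*a^2 + 0.94*a - 6.24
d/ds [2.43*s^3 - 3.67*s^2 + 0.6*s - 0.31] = 7.29*s^2 - 7.34*s + 0.6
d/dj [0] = 0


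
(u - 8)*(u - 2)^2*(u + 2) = u^4 - 10*u^3 + 12*u^2 + 40*u - 64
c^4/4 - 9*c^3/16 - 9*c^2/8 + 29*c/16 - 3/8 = (c/4 + 1/2)*(c - 3)*(c - 1)*(c - 1/4)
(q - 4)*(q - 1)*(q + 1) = q^3 - 4*q^2 - q + 4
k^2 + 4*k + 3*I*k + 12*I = (k + 4)*(k + 3*I)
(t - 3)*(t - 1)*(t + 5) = t^3 + t^2 - 17*t + 15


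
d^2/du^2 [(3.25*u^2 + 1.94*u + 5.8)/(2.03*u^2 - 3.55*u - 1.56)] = (62.831342*u^3 + 205.15992*u^2 - 213.924648*u + 177.25484)/(8.365427*u^6 - 43.887585*u^5 + 57.463413*u^4 + 22.713965*u^3 - 44.159076*u^2 - 25.91784*u - 3.796416)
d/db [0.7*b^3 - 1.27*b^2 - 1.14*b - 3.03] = 2.1*b^2 - 2.54*b - 1.14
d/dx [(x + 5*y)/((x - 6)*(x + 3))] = (-x^2 - 10*x*y + 15*y - 18)/(x^4 - 6*x^3 - 27*x^2 + 108*x + 324)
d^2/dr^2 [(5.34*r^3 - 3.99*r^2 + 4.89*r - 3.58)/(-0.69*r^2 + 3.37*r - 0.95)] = (3.5527136788005e-15*r^5 - 4.26325641456066e-14*r^4 - 100.391316*r^3 + 97.1100180000001*r^2 - 59.631174*r + 52.513304)/(0.328509*r^6 - 4.813371*r^5 + 24.865668*r^4 - 51.526963*r^3 + 34.23534*r^2 - 9.124275*r + 0.857375)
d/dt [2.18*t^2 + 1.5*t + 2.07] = 4.36*t + 1.5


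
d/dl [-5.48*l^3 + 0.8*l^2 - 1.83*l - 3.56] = -16.44*l^2 + 1.6*l - 1.83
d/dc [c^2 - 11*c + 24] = 2*c - 11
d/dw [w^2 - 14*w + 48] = 2*w - 14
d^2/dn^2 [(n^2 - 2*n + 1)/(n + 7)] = 128/(n^3 + 21*n^2 + 147*n + 343)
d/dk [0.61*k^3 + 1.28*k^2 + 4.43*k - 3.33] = 1.83*k^2 + 2.56*k + 4.43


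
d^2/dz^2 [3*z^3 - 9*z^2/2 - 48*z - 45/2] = 18*z - 9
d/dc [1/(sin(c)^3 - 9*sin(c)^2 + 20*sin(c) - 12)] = (-3*sin(c)^2 + 18*sin(c) - 20)*cos(c)/(sin(c)^3 - 9*sin(c)^2 + 20*sin(c) - 12)^2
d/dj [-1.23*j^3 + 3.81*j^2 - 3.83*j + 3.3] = -3.69*j^2 + 7.62*j - 3.83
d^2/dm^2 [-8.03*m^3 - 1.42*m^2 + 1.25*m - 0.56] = -48.18*m - 2.84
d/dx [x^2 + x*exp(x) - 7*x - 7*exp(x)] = x*exp(x) + 2*x - 6*exp(x) - 7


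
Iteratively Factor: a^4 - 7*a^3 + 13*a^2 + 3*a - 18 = (a - 2)*(a^3 - 5*a^2 + 3*a + 9) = (a - 3)*(a - 2)*(a^2 - 2*a - 3) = (a - 3)^2*(a - 2)*(a + 1)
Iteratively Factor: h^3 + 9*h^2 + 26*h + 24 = (h + 3)*(h^2 + 6*h + 8) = (h + 3)*(h + 4)*(h + 2)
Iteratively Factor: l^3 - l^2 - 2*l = (l + 1)*(l^2 - 2*l) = l*(l + 1)*(l - 2)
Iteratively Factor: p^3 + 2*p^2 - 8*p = (p + 4)*(p^2 - 2*p) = p*(p + 4)*(p - 2)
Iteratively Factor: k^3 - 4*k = (k + 2)*(k^2 - 2*k) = (k - 2)*(k + 2)*(k)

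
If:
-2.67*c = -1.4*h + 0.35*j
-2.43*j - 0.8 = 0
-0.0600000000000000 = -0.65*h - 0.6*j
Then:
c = 0.25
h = 0.40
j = -0.33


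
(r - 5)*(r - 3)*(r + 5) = r^3 - 3*r^2 - 25*r + 75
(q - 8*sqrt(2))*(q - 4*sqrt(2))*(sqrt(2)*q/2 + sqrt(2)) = sqrt(2)*q^3/2 - 12*q^2 + sqrt(2)*q^2 - 24*q + 32*sqrt(2)*q + 64*sqrt(2)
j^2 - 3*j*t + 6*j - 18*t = (j + 6)*(j - 3*t)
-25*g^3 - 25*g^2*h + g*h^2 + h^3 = (-5*g + h)*(g + h)*(5*g + h)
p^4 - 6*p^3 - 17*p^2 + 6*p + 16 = (p - 8)*(p - 1)*(p + 1)*(p + 2)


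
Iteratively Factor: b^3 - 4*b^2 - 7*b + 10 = (b + 2)*(b^2 - 6*b + 5) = (b - 1)*(b + 2)*(b - 5)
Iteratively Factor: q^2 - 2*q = (q)*(q - 2)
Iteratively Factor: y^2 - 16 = (y - 4)*(y + 4)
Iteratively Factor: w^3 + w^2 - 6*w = (w - 2)*(w^2 + 3*w) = (w - 2)*(w + 3)*(w)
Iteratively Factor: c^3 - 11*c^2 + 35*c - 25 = (c - 1)*(c^2 - 10*c + 25) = (c - 5)*(c - 1)*(c - 5)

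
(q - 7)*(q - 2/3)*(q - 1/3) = q^3 - 8*q^2 + 65*q/9 - 14/9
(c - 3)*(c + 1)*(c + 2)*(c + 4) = c^4 + 4*c^3 - 7*c^2 - 34*c - 24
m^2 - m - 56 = (m - 8)*(m + 7)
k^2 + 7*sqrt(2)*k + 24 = (k + 3*sqrt(2))*(k + 4*sqrt(2))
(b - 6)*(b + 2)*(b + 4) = b^3 - 28*b - 48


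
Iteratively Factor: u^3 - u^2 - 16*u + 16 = (u - 4)*(u^2 + 3*u - 4) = (u - 4)*(u - 1)*(u + 4)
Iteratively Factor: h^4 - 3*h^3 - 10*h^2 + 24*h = (h)*(h^3 - 3*h^2 - 10*h + 24) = h*(h + 3)*(h^2 - 6*h + 8) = h*(h - 2)*(h + 3)*(h - 4)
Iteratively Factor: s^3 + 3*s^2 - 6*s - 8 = (s - 2)*(s^2 + 5*s + 4) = (s - 2)*(s + 1)*(s + 4)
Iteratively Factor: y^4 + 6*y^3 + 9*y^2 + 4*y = (y)*(y^3 + 6*y^2 + 9*y + 4) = y*(y + 1)*(y^2 + 5*y + 4) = y*(y + 1)*(y + 4)*(y + 1)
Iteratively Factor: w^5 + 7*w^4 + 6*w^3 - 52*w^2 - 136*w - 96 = (w + 4)*(w^4 + 3*w^3 - 6*w^2 - 28*w - 24) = (w + 2)*(w + 4)*(w^3 + w^2 - 8*w - 12) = (w + 2)^2*(w + 4)*(w^2 - w - 6) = (w + 2)^3*(w + 4)*(w - 3)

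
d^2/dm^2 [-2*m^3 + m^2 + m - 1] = 2 - 12*m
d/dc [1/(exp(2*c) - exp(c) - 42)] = (1 - 2*exp(c))*exp(c)/(-exp(2*c) + exp(c) + 42)^2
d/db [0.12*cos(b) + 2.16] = -0.12*sin(b)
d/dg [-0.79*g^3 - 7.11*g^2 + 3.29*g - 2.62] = -2.37*g^2 - 14.22*g + 3.29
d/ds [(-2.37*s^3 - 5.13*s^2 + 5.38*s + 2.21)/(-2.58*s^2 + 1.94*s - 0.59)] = (6.1146*s^4 - 9.1956*s^3 + 8.1231*s^2 + 17.457*s - 7.4616)/(6.6564*s^4 - 10.0104*s^3 + 6.808*s^2 - 2.2892*s + 0.3481)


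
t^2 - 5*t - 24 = (t - 8)*(t + 3)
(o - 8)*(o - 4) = o^2 - 12*o + 32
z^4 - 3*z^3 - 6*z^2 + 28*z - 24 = (z - 2)^3*(z + 3)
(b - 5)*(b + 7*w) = b^2 + 7*b*w - 5*b - 35*w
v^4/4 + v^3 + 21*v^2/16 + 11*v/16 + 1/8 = (v/4 + 1/4)*(v + 1/2)^2*(v + 2)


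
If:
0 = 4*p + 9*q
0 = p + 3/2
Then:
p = -3/2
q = 2/3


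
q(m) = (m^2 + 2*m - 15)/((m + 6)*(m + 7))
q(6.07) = 0.22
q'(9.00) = 0.04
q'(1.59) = 0.11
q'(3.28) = 0.08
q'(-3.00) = 0.25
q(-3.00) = -1.00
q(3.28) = 0.02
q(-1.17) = -0.57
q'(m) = (2*m + 2)/((m + 6)*(m + 7)) - (m^2 + 2*m - 15)/((m + 6)*(m + 7)^2) - (m^2 + 2*m - 15)/((m + 6)^2*(m + 7)) = (11*m^2 + 114*m + 279)/(m^4 + 26*m^3 + 253*m^2 + 1092*m + 1764)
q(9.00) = 0.35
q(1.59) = -0.14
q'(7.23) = 0.05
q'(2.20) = 0.10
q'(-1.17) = 0.20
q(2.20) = -0.08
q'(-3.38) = 0.22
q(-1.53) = -0.64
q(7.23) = 0.27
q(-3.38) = -1.09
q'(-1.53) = 0.22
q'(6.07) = 0.06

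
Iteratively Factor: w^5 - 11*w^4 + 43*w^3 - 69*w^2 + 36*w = (w - 1)*(w^4 - 10*w^3 + 33*w^2 - 36*w) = (w - 4)*(w - 1)*(w^3 - 6*w^2 + 9*w) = (w - 4)*(w - 3)*(w - 1)*(w^2 - 3*w) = (w - 4)*(w - 3)^2*(w - 1)*(w)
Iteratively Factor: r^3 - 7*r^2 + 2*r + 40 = (r - 4)*(r^2 - 3*r - 10) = (r - 5)*(r - 4)*(r + 2)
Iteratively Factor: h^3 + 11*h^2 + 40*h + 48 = (h + 4)*(h^2 + 7*h + 12) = (h + 3)*(h + 4)*(h + 4)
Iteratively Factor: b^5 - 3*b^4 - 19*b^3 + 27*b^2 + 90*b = (b + 3)*(b^4 - 6*b^3 - b^2 + 30*b) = (b + 2)*(b + 3)*(b^3 - 8*b^2 + 15*b) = b*(b + 2)*(b + 3)*(b^2 - 8*b + 15) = b*(b - 5)*(b + 2)*(b + 3)*(b - 3)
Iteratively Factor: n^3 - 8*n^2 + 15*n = (n - 5)*(n^2 - 3*n) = (n - 5)*(n - 3)*(n)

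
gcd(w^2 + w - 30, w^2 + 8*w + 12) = w + 6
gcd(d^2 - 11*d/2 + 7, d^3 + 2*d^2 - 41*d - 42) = 1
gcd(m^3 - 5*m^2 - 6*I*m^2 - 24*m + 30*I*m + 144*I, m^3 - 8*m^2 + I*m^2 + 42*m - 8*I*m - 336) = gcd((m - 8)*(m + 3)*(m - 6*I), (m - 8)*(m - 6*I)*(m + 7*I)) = m^2 + m*(-8 - 6*I) + 48*I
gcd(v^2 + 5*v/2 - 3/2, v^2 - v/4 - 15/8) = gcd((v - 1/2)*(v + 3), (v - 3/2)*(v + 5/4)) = 1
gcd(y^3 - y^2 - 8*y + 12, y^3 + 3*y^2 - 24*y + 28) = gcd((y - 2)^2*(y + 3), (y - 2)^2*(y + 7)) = y^2 - 4*y + 4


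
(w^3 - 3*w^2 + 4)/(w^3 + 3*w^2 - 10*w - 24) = (w^3 - 3*w^2 + 4)/(w^3 + 3*w^2 - 10*w - 24)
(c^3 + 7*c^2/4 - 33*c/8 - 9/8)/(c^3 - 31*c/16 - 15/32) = 4*(c + 3)/(4*c + 5)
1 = 1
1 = 1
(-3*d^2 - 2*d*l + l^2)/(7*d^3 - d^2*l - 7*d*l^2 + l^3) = (-3*d + l)/(7*d^2 - 8*d*l + l^2)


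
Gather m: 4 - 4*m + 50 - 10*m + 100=154 - 14*m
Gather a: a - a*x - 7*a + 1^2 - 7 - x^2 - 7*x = a*(-x - 6) - x^2 - 7*x - 6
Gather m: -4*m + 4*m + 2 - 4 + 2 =0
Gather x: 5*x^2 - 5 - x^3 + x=-x^3 + 5*x^2 + x - 5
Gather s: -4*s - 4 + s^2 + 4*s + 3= s^2 - 1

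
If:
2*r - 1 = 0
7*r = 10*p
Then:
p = 7/20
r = 1/2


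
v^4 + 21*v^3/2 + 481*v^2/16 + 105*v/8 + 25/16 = (v + 1/4)^2*(v + 5)^2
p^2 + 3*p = p*(p + 3)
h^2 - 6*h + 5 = (h - 5)*(h - 1)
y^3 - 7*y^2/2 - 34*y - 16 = (y - 8)*(y + 1/2)*(y + 4)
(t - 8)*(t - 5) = t^2 - 13*t + 40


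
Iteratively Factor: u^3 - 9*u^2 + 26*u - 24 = (u - 2)*(u^2 - 7*u + 12) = (u - 3)*(u - 2)*(u - 4)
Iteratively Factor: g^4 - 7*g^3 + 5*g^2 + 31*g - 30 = (g + 2)*(g^3 - 9*g^2 + 23*g - 15) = (g - 5)*(g + 2)*(g^2 - 4*g + 3) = (g - 5)*(g - 1)*(g + 2)*(g - 3)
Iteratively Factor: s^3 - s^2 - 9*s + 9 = (s + 3)*(s^2 - 4*s + 3) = (s - 1)*(s + 3)*(s - 3)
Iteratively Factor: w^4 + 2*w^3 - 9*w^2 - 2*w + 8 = (w + 1)*(w^3 + w^2 - 10*w + 8) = (w - 2)*(w + 1)*(w^2 + 3*w - 4) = (w - 2)*(w + 1)*(w + 4)*(w - 1)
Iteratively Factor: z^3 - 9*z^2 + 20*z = (z - 4)*(z^2 - 5*z) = z*(z - 4)*(z - 5)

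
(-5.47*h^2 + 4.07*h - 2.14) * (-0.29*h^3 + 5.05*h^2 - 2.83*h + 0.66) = 1.5863*h^5 - 28.8038*h^4 + 36.6542*h^3 - 25.9353*h^2 + 8.7424*h - 1.4124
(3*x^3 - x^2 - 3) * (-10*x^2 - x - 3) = -30*x^5 + 7*x^4 - 8*x^3 + 33*x^2 + 3*x + 9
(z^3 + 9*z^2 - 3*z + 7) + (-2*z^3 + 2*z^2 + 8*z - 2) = -z^3 + 11*z^2 + 5*z + 5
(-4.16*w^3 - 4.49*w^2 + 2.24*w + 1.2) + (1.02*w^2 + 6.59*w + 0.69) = -4.16*w^3 - 3.47*w^2 + 8.83*w + 1.89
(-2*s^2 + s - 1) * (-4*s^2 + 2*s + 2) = 8*s^4 - 8*s^3 + 2*s^2 - 2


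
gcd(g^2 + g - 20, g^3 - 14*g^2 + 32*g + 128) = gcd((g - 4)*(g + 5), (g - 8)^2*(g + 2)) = 1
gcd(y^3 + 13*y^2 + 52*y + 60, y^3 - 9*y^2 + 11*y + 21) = 1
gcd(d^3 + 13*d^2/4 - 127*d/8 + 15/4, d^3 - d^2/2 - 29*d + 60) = d^2 + 7*d/2 - 15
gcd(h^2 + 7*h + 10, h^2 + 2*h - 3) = 1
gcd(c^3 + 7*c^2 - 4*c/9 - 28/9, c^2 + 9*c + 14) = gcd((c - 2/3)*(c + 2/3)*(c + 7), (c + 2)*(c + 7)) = c + 7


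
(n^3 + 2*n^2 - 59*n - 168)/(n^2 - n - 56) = n + 3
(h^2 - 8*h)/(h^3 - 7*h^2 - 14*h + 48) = h/(h^2 + h - 6)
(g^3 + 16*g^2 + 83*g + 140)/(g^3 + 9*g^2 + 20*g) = (g + 7)/g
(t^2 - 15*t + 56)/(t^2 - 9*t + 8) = (t - 7)/(t - 1)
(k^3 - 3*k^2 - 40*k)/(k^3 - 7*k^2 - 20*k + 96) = k*(k + 5)/(k^2 + k - 12)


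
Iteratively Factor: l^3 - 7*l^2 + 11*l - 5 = (l - 1)*(l^2 - 6*l + 5) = (l - 1)^2*(l - 5)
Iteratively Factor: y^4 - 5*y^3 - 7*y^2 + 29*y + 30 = (y + 1)*(y^3 - 6*y^2 - y + 30) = (y - 5)*(y + 1)*(y^2 - y - 6) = (y - 5)*(y - 3)*(y + 1)*(y + 2)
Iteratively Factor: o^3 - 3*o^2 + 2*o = (o)*(o^2 - 3*o + 2) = o*(o - 1)*(o - 2)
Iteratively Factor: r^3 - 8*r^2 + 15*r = (r)*(r^2 - 8*r + 15) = r*(r - 5)*(r - 3)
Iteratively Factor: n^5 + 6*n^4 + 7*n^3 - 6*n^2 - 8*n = (n + 2)*(n^4 + 4*n^3 - n^2 - 4*n) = n*(n + 2)*(n^3 + 4*n^2 - n - 4) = n*(n + 1)*(n + 2)*(n^2 + 3*n - 4) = n*(n - 1)*(n + 1)*(n + 2)*(n + 4)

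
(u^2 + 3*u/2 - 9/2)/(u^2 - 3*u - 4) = (-2*u^2 - 3*u + 9)/(2*(-u^2 + 3*u + 4))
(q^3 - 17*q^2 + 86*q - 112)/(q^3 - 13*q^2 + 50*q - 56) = (q - 8)/(q - 4)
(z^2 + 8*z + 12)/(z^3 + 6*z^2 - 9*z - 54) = (z + 2)/(z^2 - 9)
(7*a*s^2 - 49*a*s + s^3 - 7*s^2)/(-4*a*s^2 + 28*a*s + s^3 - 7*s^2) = (7*a + s)/(-4*a + s)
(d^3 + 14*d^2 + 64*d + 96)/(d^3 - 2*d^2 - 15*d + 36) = (d^2 + 10*d + 24)/(d^2 - 6*d + 9)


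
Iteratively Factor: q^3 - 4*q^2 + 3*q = (q)*(q^2 - 4*q + 3) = q*(q - 1)*(q - 3)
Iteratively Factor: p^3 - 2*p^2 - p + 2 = (p - 2)*(p^2 - 1) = (p - 2)*(p - 1)*(p + 1)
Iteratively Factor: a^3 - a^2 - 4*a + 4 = (a - 2)*(a^2 + a - 2) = (a - 2)*(a + 2)*(a - 1)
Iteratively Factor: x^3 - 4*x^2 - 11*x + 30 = (x - 2)*(x^2 - 2*x - 15) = (x - 5)*(x - 2)*(x + 3)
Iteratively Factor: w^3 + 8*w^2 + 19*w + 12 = (w + 1)*(w^2 + 7*w + 12) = (w + 1)*(w + 3)*(w + 4)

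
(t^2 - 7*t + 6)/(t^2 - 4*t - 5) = (-t^2 + 7*t - 6)/(-t^2 + 4*t + 5)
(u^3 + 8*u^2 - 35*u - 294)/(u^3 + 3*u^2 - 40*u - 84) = (u + 7)/(u + 2)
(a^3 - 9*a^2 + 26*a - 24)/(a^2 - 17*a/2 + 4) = 2*(a^3 - 9*a^2 + 26*a - 24)/(2*a^2 - 17*a + 8)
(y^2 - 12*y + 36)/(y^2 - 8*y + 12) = (y - 6)/(y - 2)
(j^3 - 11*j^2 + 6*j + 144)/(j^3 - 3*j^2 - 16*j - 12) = (j^2 - 5*j - 24)/(j^2 + 3*j + 2)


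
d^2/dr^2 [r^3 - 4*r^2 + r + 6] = 6*r - 8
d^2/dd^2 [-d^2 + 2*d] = -2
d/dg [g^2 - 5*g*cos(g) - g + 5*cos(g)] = 5*g*sin(g) + 2*g - 5*sqrt(2)*sin(g + pi/4) - 1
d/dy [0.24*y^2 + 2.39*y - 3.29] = 0.48*y + 2.39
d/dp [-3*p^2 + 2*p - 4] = 2 - 6*p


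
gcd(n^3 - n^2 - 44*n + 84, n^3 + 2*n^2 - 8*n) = n - 2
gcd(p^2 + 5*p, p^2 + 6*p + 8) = 1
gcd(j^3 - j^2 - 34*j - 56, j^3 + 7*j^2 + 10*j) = j + 2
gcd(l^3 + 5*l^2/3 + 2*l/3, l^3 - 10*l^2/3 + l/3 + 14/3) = l + 1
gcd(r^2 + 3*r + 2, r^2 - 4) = r + 2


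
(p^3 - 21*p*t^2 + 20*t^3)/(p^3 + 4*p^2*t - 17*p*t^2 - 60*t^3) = (p - t)/(p + 3*t)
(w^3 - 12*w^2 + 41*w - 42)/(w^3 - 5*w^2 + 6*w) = (w - 7)/w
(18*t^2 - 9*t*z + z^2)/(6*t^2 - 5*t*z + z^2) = (-6*t + z)/(-2*t + z)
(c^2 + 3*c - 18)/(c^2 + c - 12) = (c + 6)/(c + 4)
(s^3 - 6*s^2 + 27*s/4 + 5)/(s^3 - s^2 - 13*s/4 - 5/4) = (s - 4)/(s + 1)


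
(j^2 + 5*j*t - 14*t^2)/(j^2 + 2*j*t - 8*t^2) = (j + 7*t)/(j + 4*t)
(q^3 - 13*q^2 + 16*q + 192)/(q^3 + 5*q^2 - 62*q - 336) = (q^2 - 5*q - 24)/(q^2 + 13*q + 42)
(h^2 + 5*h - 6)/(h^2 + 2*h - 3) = (h + 6)/(h + 3)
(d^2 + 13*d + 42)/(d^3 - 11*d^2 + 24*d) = (d^2 + 13*d + 42)/(d*(d^2 - 11*d + 24))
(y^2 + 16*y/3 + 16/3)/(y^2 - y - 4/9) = 3*(3*y^2 + 16*y + 16)/(9*y^2 - 9*y - 4)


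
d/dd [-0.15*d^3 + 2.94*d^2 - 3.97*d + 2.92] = -0.45*d^2 + 5.88*d - 3.97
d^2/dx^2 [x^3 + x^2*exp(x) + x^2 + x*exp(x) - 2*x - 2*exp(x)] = x^2*exp(x) + 5*x*exp(x) + 6*x + 2*exp(x) + 2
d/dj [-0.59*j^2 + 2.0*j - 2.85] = 2.0 - 1.18*j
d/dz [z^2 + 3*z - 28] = 2*z + 3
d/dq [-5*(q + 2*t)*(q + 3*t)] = -10*q - 25*t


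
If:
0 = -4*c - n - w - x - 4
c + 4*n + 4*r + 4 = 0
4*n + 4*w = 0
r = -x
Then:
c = -x/4 - 1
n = 17*x/16 - 3/4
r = -x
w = 3/4 - 17*x/16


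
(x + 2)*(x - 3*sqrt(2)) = x^2 - 3*sqrt(2)*x + 2*x - 6*sqrt(2)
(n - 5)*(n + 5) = n^2 - 25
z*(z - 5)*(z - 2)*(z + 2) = z^4 - 5*z^3 - 4*z^2 + 20*z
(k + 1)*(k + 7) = k^2 + 8*k + 7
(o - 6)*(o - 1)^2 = o^3 - 8*o^2 + 13*o - 6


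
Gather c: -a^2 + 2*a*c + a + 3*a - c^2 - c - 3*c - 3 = -a^2 + 4*a - c^2 + c*(2*a - 4) - 3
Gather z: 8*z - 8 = 8*z - 8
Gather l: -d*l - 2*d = -d*l - 2*d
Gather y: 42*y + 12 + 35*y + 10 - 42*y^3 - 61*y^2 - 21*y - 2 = -42*y^3 - 61*y^2 + 56*y + 20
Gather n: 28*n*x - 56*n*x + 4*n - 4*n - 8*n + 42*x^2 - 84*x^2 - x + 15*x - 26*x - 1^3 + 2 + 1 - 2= n*(-28*x - 8) - 42*x^2 - 12*x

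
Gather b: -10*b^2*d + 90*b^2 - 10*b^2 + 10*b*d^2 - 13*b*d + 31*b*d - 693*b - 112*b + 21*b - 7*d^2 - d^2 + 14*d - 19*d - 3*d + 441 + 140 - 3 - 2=b^2*(80 - 10*d) + b*(10*d^2 + 18*d - 784) - 8*d^2 - 8*d + 576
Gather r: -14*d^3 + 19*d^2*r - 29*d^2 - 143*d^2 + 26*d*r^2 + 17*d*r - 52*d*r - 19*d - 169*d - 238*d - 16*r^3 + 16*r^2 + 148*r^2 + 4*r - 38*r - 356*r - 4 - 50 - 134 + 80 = -14*d^3 - 172*d^2 - 426*d - 16*r^3 + r^2*(26*d + 164) + r*(19*d^2 - 35*d - 390) - 108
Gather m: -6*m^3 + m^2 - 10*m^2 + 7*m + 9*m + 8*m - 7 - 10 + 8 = -6*m^3 - 9*m^2 + 24*m - 9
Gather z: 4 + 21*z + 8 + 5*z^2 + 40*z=5*z^2 + 61*z + 12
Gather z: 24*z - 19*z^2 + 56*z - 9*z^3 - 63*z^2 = -9*z^3 - 82*z^2 + 80*z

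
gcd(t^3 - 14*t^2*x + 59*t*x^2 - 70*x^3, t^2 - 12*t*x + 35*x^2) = t^2 - 12*t*x + 35*x^2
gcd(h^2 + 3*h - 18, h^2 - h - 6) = h - 3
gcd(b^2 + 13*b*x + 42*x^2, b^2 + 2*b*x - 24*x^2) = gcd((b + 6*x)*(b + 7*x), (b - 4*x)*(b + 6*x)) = b + 6*x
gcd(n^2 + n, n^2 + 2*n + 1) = n + 1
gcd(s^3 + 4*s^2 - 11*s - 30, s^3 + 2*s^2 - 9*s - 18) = s^2 - s - 6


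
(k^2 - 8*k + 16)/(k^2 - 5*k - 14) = (-k^2 + 8*k - 16)/(-k^2 + 5*k + 14)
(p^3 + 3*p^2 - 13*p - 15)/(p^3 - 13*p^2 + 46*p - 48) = (p^2 + 6*p + 5)/(p^2 - 10*p + 16)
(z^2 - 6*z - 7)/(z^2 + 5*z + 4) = (z - 7)/(z + 4)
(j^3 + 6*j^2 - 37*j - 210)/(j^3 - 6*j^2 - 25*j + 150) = (j + 7)/(j - 5)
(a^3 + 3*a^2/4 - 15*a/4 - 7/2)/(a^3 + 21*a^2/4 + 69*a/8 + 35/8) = 2*(a - 2)/(2*a + 5)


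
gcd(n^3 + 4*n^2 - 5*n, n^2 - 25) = n + 5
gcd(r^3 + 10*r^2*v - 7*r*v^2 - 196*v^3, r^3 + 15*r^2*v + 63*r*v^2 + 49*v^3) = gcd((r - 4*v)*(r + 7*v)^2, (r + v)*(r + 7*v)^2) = r^2 + 14*r*v + 49*v^2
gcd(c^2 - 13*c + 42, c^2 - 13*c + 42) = c^2 - 13*c + 42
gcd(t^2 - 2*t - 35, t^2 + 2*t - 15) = t + 5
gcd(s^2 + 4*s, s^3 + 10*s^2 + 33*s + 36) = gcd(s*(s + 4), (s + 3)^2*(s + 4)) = s + 4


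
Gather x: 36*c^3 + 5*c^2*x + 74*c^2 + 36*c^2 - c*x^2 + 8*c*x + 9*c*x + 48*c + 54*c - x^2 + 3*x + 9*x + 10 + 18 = 36*c^3 + 110*c^2 + 102*c + x^2*(-c - 1) + x*(5*c^2 + 17*c + 12) + 28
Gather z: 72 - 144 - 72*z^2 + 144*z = -72*z^2 + 144*z - 72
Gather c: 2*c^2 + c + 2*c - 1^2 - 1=2*c^2 + 3*c - 2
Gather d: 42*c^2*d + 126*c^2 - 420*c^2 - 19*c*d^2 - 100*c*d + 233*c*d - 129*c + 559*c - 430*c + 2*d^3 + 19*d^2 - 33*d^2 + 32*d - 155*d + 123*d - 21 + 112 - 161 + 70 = -294*c^2 + 2*d^3 + d^2*(-19*c - 14) + d*(42*c^2 + 133*c)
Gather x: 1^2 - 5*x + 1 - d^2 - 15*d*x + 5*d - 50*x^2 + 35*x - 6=-d^2 + 5*d - 50*x^2 + x*(30 - 15*d) - 4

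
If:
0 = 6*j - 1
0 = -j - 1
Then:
No Solution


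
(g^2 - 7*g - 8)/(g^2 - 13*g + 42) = (g^2 - 7*g - 8)/(g^2 - 13*g + 42)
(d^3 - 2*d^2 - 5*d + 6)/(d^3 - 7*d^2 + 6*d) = (d^2 - d - 6)/(d*(d - 6))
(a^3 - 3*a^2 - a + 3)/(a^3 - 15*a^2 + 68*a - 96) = (a^2 - 1)/(a^2 - 12*a + 32)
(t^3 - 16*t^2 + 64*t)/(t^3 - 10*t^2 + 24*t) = (t^2 - 16*t + 64)/(t^2 - 10*t + 24)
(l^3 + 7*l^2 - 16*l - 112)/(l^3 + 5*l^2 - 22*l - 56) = (l + 4)/(l + 2)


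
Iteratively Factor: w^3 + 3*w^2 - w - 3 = (w + 1)*(w^2 + 2*w - 3) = (w + 1)*(w + 3)*(w - 1)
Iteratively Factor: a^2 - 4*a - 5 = (a - 5)*(a + 1)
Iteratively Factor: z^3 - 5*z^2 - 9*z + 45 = (z + 3)*(z^2 - 8*z + 15) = (z - 3)*(z + 3)*(z - 5)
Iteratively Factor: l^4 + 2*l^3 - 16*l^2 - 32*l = (l + 2)*(l^3 - 16*l) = (l + 2)*(l + 4)*(l^2 - 4*l) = l*(l + 2)*(l + 4)*(l - 4)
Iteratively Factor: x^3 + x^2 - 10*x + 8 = (x - 2)*(x^2 + 3*x - 4) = (x - 2)*(x - 1)*(x + 4)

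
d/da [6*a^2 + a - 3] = 12*a + 1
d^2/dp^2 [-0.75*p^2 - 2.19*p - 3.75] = -1.50000000000000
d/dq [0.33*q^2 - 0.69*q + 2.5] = 0.66*q - 0.69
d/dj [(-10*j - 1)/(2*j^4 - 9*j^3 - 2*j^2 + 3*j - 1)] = (60*j^4 - 172*j^3 - 47*j^2 - 4*j + 13)/(4*j^8 - 36*j^7 + 73*j^6 + 48*j^5 - 54*j^4 + 6*j^3 + 13*j^2 - 6*j + 1)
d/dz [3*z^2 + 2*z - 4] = 6*z + 2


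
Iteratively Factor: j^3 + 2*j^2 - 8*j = (j + 4)*(j^2 - 2*j) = (j - 2)*(j + 4)*(j)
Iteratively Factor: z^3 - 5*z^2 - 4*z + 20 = (z - 5)*(z^2 - 4) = (z - 5)*(z - 2)*(z + 2)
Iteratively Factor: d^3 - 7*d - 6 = (d + 2)*(d^2 - 2*d - 3) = (d + 1)*(d + 2)*(d - 3)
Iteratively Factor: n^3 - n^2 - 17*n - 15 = (n - 5)*(n^2 + 4*n + 3) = (n - 5)*(n + 3)*(n + 1)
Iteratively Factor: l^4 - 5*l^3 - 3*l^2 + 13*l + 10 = (l - 2)*(l^3 - 3*l^2 - 9*l - 5) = (l - 2)*(l + 1)*(l^2 - 4*l - 5) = (l - 5)*(l - 2)*(l + 1)*(l + 1)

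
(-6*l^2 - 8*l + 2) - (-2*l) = -6*l^2 - 6*l + 2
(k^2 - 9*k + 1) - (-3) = k^2 - 9*k + 4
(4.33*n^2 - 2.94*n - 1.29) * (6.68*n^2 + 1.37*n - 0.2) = 28.9244*n^4 - 13.7071*n^3 - 13.511*n^2 - 1.1793*n + 0.258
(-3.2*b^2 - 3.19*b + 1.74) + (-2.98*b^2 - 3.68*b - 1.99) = -6.18*b^2 - 6.87*b - 0.25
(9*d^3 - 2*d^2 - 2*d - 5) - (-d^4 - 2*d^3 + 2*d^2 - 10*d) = d^4 + 11*d^3 - 4*d^2 + 8*d - 5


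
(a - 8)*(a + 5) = a^2 - 3*a - 40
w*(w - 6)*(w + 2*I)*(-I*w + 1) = -I*w^4 + 3*w^3 + 6*I*w^3 - 18*w^2 + 2*I*w^2 - 12*I*w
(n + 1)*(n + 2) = n^2 + 3*n + 2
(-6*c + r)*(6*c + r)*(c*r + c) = -36*c^3*r - 36*c^3 + c*r^3 + c*r^2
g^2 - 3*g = g*(g - 3)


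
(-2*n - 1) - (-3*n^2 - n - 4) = 3*n^2 - n + 3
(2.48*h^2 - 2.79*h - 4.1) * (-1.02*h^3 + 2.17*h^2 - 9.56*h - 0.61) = -2.5296*h^5 + 8.2274*h^4 - 25.5811*h^3 + 16.2626*h^2 + 40.8979*h + 2.501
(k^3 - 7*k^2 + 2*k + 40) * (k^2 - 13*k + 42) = k^5 - 20*k^4 + 135*k^3 - 280*k^2 - 436*k + 1680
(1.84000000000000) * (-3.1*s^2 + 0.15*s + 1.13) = -5.704*s^2 + 0.276*s + 2.0792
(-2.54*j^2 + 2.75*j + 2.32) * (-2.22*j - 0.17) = 5.6388*j^3 - 5.6732*j^2 - 5.6179*j - 0.3944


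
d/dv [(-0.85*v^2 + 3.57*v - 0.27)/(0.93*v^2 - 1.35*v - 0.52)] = (-2.1726*v^2 + 1.3862*v - 2.2209)/(0.8649*v^4 - 2.511*v^3 + 0.8553*v^2 + 1.404*v + 0.2704)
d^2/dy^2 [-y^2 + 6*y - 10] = -2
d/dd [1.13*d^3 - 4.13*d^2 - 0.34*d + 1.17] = 3.39*d^2 - 8.26*d - 0.34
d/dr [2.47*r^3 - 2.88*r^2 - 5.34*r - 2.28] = 7.41*r^2 - 5.76*r - 5.34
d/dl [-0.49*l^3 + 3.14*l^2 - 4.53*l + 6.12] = -1.47*l^2 + 6.28*l - 4.53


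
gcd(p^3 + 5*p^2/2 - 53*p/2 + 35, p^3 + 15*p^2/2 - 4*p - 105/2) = p^2 + 9*p/2 - 35/2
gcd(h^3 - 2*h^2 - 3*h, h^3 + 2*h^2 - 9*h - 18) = h - 3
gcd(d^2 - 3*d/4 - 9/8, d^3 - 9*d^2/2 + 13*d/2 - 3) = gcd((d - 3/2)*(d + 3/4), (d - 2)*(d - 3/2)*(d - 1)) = d - 3/2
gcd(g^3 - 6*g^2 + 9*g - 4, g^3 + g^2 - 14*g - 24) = g - 4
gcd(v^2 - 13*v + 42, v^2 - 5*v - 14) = v - 7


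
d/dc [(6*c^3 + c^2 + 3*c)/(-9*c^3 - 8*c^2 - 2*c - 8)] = (-39*c^4 + 30*c^3 - 122*c^2 - 16*c - 24)/(81*c^6 + 144*c^5 + 100*c^4 + 176*c^3 + 132*c^2 + 32*c + 64)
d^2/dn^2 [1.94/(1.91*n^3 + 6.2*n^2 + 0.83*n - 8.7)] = (-(22.2324*n + 24.056)*(1.91*n^3 + 6.2*n^2 + 0.83*n - 8.7) + 1.94*(5.73*n^2 + 12.4*n + 0.83)*(11.46*n^2 + 24.8*n + 1.66))/(1.91*n^3 + 6.2*n^2 + 0.83*n - 8.7)^3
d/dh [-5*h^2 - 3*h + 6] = -10*h - 3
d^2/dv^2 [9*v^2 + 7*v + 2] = 18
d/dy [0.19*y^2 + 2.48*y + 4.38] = 0.38*y + 2.48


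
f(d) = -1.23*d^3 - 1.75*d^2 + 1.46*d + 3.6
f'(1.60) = -13.59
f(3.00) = -40.98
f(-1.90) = 2.95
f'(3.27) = -49.44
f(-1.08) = 1.53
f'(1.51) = -12.24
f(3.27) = -53.35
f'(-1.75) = -3.72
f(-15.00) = 3739.20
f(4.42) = -130.35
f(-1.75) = 2.28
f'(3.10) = -44.85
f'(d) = -3.69*d^2 - 3.5*d + 1.46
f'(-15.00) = -776.29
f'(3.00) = -42.25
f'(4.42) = -86.10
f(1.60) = -3.58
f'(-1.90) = -5.21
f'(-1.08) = 0.94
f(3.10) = -45.33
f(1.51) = -2.42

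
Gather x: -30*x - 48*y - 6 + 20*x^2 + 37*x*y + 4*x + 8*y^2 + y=20*x^2 + x*(37*y - 26) + 8*y^2 - 47*y - 6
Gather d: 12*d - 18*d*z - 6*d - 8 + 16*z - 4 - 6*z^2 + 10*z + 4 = d*(6 - 18*z) - 6*z^2 + 26*z - 8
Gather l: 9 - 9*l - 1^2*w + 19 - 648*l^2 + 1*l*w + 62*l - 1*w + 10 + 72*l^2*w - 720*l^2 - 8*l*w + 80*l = l^2*(72*w - 1368) + l*(133 - 7*w) - 2*w + 38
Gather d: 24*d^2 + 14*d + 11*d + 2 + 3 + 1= 24*d^2 + 25*d + 6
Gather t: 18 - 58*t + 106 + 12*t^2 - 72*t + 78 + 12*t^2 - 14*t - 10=24*t^2 - 144*t + 192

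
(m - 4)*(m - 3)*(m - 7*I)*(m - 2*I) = m^4 - 7*m^3 - 9*I*m^3 - 2*m^2 + 63*I*m^2 + 98*m - 108*I*m - 168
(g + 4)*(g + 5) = g^2 + 9*g + 20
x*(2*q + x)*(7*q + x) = 14*q^2*x + 9*q*x^2 + x^3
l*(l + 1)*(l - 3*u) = l^3 - 3*l^2*u + l^2 - 3*l*u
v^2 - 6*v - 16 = (v - 8)*(v + 2)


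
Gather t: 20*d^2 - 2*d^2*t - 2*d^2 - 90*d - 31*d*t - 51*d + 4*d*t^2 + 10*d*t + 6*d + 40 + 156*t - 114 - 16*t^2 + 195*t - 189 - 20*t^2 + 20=18*d^2 - 135*d + t^2*(4*d - 36) + t*(-2*d^2 - 21*d + 351) - 243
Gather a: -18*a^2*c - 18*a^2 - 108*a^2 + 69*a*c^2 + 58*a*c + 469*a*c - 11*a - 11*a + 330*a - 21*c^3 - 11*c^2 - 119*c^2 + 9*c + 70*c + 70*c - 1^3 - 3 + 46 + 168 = a^2*(-18*c - 126) + a*(69*c^2 + 527*c + 308) - 21*c^3 - 130*c^2 + 149*c + 210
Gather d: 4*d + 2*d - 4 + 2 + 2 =6*d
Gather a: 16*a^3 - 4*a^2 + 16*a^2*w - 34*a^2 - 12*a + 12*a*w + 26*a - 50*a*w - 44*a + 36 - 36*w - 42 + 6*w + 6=16*a^3 + a^2*(16*w - 38) + a*(-38*w - 30) - 30*w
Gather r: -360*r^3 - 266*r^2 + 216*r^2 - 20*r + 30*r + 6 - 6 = -360*r^3 - 50*r^2 + 10*r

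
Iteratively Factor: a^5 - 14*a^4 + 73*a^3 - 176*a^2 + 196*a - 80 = (a - 5)*(a^4 - 9*a^3 + 28*a^2 - 36*a + 16) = (a - 5)*(a - 4)*(a^3 - 5*a^2 + 8*a - 4) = (a - 5)*(a - 4)*(a - 2)*(a^2 - 3*a + 2) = (a - 5)*(a - 4)*(a - 2)*(a - 1)*(a - 2)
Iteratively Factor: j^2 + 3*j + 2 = (j + 2)*(j + 1)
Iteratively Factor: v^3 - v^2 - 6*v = (v - 3)*(v^2 + 2*v) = v*(v - 3)*(v + 2)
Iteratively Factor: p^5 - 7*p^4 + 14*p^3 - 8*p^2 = (p - 2)*(p^4 - 5*p^3 + 4*p^2) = p*(p - 2)*(p^3 - 5*p^2 + 4*p) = p*(p - 4)*(p - 2)*(p^2 - p) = p*(p - 4)*(p - 2)*(p - 1)*(p)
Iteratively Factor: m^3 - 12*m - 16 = (m + 2)*(m^2 - 2*m - 8) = (m + 2)^2*(m - 4)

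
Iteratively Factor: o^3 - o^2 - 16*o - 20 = (o - 5)*(o^2 + 4*o + 4) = (o - 5)*(o + 2)*(o + 2)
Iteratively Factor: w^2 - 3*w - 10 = (w - 5)*(w + 2)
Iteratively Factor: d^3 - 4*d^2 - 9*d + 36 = (d - 4)*(d^2 - 9) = (d - 4)*(d - 3)*(d + 3)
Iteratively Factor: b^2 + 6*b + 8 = (b + 4)*(b + 2)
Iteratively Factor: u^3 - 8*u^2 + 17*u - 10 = (u - 1)*(u^2 - 7*u + 10) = (u - 5)*(u - 1)*(u - 2)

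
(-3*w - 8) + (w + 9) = 1 - 2*w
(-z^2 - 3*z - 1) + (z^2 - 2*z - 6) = -5*z - 7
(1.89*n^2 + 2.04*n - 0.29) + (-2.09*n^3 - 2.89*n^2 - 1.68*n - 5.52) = -2.09*n^3 - 1.0*n^2 + 0.36*n - 5.81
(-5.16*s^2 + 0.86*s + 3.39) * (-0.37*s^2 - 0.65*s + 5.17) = 1.9092*s^4 + 3.0358*s^3 - 28.4905*s^2 + 2.2427*s + 17.5263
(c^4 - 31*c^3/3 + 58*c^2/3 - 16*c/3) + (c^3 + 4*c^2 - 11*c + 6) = c^4 - 28*c^3/3 + 70*c^2/3 - 49*c/3 + 6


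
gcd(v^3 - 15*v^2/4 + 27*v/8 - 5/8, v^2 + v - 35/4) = v - 5/2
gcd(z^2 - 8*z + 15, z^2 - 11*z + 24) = z - 3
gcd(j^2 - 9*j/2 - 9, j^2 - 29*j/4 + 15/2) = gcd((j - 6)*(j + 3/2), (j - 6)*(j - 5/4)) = j - 6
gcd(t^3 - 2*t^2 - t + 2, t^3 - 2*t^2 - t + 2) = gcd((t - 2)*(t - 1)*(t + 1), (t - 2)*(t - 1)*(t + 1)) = t^3 - 2*t^2 - t + 2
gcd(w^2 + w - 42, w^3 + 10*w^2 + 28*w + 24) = 1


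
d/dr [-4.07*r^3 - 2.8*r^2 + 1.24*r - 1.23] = -12.21*r^2 - 5.6*r + 1.24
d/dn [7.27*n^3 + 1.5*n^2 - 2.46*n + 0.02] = 21.81*n^2 + 3.0*n - 2.46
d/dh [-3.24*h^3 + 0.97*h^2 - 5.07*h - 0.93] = -9.72*h^2 + 1.94*h - 5.07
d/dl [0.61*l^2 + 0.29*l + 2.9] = 1.22*l + 0.29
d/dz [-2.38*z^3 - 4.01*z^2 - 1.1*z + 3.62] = -7.14*z^2 - 8.02*z - 1.1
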